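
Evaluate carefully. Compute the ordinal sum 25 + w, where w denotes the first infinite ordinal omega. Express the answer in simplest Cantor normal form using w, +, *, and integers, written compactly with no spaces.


Compute 25 + w.
Ordinal + is associative but NOT commutative; for finite n>0, n + w = w but w + n stays w+n.
Any finite left addend is absorbed by w on the right: 25 + w = w.
Result = w

w


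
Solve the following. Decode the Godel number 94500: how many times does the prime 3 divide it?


Factorize 94500 by dividing by 3 repeatedly.
Division steps: 3 divides 94500 exactly 3 time(s).
Exponent of 3 = 3

3


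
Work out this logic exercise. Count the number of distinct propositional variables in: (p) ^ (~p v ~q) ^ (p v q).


Identify each variable that appears in the formula.
Variables found: p, q
Count = 2

2


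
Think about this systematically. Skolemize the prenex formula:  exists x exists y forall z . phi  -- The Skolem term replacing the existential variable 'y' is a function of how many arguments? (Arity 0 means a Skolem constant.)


Quantifier prefix: exists x exists y forall z
'y' is existentially quantified at position 2.
No universal quantifiers precede it.
Skolem function arity = 0 (a Skolem constant)

0


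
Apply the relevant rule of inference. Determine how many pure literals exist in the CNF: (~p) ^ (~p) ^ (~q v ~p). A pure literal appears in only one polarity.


Check each variable for pure literal status:
p: pure negative
q: pure negative
r: absent (not pure)
Pure literal count = 2

2


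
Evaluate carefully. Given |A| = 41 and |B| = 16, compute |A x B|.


The Cartesian product A x B contains all ordered pairs (a, b).
|A x B| = |A| * |B| = 41 * 16 = 656

656


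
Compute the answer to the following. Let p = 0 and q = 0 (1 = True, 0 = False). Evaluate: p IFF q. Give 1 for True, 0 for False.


p = 0, q = 0
Operation: p IFF q
Evaluate: 0 IFF 0 = 1

1


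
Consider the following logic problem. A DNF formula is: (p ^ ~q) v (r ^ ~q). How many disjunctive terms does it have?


A DNF formula is a disjunction of terms (conjunctions).
Terms are separated by v.
Counting the disjuncts: 2 terms.

2


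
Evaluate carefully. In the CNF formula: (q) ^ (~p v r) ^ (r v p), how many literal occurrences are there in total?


Counting literals in each clause:
Clause 1: 1 literal(s)
Clause 2: 2 literal(s)
Clause 3: 2 literal(s)
Total = 5

5


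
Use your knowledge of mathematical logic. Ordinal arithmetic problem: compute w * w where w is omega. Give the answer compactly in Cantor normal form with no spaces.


Compute w * w.
Ordinal * is associative and left-distributive over +, but NOT commutative; for finite n>1, n*w = w but w*n stays w*n.
w * w = w^2 by definition.
Result = w^2

w^2


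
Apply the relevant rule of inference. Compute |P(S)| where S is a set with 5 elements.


The power set of a set with n elements has 2^n elements.
|P(S)| = 2^5 = 32

32


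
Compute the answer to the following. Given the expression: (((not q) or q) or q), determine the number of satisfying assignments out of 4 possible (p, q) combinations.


Check all 4 assignments:
p=0, q=0: 1
p=0, q=1: 1
p=1, q=0: 1
p=1, q=1: 1
Count of True = 4

4


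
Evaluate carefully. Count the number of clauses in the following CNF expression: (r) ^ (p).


A CNF formula is a conjunction of clauses.
Clauses are separated by ^.
Counting the conjuncts: 2 clauses.

2


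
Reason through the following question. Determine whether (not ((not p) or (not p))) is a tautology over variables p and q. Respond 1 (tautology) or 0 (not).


Check all 4 assignments:
p=0, q=0: 0
p=0, q=1: 0
p=1, q=0: 1
p=1, q=1: 1
Satisfying count = 2/4.
Tautology iff count = 4: no.

0


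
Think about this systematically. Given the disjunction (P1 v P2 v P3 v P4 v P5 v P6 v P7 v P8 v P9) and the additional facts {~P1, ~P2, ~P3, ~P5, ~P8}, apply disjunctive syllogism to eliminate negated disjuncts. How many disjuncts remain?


Original disjuncts (9): P1, P2, P3, P4, P5, P6, P7, P8, P9
Negated (eliminate): ~P1, ~P2, ~P3, ~P5, ~P8
Remaining disjuncts: P4, P6, P7, P9
Count = 9 - 5 = 4

4


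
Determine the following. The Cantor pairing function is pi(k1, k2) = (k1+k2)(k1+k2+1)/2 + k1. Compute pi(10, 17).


k1 + k2 = 27
(k1+k2)(k1+k2+1)/2 = 27 * 28 / 2 = 378
pi = 378 + 10 = 388

388


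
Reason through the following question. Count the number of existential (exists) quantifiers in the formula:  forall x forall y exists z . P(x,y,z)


Quantifier prefix: forall x forall y exists z
Mark each quantifier type:
  U U E
Universal count = 2, Existential count = 1
Asked for existential (exists) quantifiers: 1

1


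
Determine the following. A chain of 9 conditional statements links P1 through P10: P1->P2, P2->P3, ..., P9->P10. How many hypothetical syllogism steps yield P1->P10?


With 9 implications in a chain connecting 10 propositions:
P1->P2, P2->P3, ..., P9->P10
Steps needed = (number of implications) - 1 = 9 - 1 = 8

8


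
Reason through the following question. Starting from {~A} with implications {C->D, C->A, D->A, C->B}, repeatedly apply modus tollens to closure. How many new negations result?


Initial negated facts: {~A}
Apply modus tollens to closure:
  ~A and C->A  =>  ~C
  ~A and D->A  =>  ~D
Final negated: {~A, ~C, ~D}
New negations: {~C, ~D}
Count = 2

2


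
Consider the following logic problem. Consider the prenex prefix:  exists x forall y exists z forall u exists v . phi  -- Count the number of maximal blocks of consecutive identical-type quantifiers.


Quantifier-type sequence: E A E A E  (A=forall, E=exists)
Group into maximal same-type runs:
  Ex1 | Ax1 | Ex1 | Ax1 | Ex1
Number of blocks = 5

5


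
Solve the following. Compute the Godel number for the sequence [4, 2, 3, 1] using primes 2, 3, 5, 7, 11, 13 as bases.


Encode each element as an exponent of the corresponding prime:
  2^4 = 16
  3^2 = 9
  5^3 = 125
  7^1 = 7
Product = 16 * 9 * 125 * 7 = 126000

126000


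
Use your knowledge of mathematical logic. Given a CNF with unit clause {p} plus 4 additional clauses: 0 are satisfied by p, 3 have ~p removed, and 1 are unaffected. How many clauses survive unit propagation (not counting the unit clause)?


Satisfied (removed): 0
Shortened (remain): 3
Unchanged (remain): 1
Remaining = 3 + 1 = 4

4


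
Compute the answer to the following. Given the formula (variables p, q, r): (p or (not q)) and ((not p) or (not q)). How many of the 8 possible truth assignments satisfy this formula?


Evaluate all 8 assignments for p, q, r:
p=0, q=0, r=0: 1
p=0, q=0, r=1: 1
p=0, q=1, r=0: 0
p=0, q=1, r=1: 0
p=1, q=0, r=0: 1
p=1, q=0, r=1: 1
p=1, q=1, r=0: 0
p=1, q=1, r=1: 0
Satisfying count = 4

4


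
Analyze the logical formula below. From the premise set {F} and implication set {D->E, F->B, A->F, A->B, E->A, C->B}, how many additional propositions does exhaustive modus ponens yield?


Initial facts: {F}
Apply modus ponens to closure:
  F and F->B  =>  B
Final known: {B, F}
New propositions: {B}
Count = 1

1


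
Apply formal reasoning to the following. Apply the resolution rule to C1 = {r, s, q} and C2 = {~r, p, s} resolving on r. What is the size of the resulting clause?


Remove r from C1 and ~r from C2.
C1 remainder: {s, q}
C2 remainder: {p, s}
Union (resolvent): {p, q, s}
Resolvent has 3 literal(s).

3


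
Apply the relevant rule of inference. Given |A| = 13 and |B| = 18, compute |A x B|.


The Cartesian product A x B contains all ordered pairs (a, b).
|A x B| = |A| * |B| = 13 * 18 = 234

234


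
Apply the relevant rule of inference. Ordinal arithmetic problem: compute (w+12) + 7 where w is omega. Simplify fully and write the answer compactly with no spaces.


Compute (w+12) + 7.
Ordinal + is associative but NOT commutative; for finite n>0, n + w = w but w + n stays w+n.
By associativity: (w+12) + 7 = w + (12+7) = w+19.
Result = w+19

w+19


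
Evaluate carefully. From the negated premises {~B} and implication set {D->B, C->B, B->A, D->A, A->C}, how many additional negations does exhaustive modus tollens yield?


Initial negated facts: {~B}
Apply modus tollens to closure:
  ~B and D->B  =>  ~D
  ~B and C->B  =>  ~C
  ~C and A->C  =>  ~A
Final negated: {~A, ~B, ~C, ~D}
New negations: {~A, ~C, ~D}
Count = 3

3


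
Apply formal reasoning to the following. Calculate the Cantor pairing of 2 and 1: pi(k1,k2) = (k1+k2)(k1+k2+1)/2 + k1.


k1 + k2 = 3
(k1+k2)(k1+k2+1)/2 = 3 * 4 / 2 = 6
pi = 6 + 2 = 8

8


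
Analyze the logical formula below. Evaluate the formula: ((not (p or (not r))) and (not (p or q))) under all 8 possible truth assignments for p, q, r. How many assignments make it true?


Check all 8 assignments:
p=0, q=0, r=0: 0
p=0, q=0, r=1: 1
p=0, q=1, r=0: 0
p=0, q=1, r=1: 0
p=1, q=0, r=0: 0
p=1, q=0, r=1: 0
p=1, q=1, r=0: 0
p=1, q=1, r=1: 0
Count of True = 1

1


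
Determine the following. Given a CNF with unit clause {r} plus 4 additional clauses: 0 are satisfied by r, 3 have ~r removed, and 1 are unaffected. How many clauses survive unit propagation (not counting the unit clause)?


Satisfied (removed): 0
Shortened (remain): 3
Unchanged (remain): 1
Remaining = 3 + 1 = 4

4


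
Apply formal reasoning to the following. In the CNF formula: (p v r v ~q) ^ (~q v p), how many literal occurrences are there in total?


Counting literals in each clause:
Clause 1: 3 literal(s)
Clause 2: 2 literal(s)
Total = 5

5


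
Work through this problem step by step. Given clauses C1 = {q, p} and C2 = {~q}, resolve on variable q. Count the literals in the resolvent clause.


Remove q from C1 and ~q from C2.
C1 remainder: {p}
C2 remainder: {}
Union (resolvent): {p}
Resolvent has 1 literal(s).

1


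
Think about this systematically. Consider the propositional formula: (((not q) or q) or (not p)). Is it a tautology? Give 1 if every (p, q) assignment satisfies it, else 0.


Check all 4 assignments:
p=0, q=0: 1
p=0, q=1: 1
p=1, q=0: 1
p=1, q=1: 1
Satisfying count = 4/4.
Tautology iff count = 4: yes.

1


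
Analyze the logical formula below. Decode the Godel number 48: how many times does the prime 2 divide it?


Factorize 48 by dividing by 2 repeatedly.
Division steps: 2 divides 48 exactly 4 time(s).
Exponent of 2 = 4

4


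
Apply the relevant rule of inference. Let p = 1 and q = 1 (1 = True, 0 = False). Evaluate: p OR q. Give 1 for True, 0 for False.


p = 1, q = 1
Operation: p OR q
Evaluate: 1 OR 1 = 1

1


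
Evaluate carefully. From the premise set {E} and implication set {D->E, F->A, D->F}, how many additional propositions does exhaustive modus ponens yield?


Initial facts: {E}
Apply modus ponens to closure:
  (no implication fires)
Final known: {E}
New propositions: {(none)}
Count = 0

0


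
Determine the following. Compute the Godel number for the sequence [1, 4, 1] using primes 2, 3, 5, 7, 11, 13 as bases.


Encode each element as an exponent of the corresponding prime:
  2^1 = 2
  3^4 = 81
  5^1 = 5
Product = 2 * 81 * 5 = 810

810


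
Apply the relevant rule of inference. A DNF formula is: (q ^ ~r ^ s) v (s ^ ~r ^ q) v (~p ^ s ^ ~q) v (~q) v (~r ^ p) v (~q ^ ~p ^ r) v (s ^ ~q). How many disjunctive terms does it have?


A DNF formula is a disjunction of terms (conjunctions).
Terms are separated by v.
Counting the disjuncts: 7 terms.

7


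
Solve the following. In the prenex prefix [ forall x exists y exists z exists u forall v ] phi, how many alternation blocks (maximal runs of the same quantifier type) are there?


Quantifier-type sequence: A E E E A  (A=forall, E=exists)
Group into maximal same-type runs:
  Ax1 | Ex3 | Ax1
Number of blocks = 3

3


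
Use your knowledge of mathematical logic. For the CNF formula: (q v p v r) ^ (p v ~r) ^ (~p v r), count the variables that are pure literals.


Check each variable for pure literal status:
p: mixed (not pure)
q: pure positive
r: mixed (not pure)
Pure literal count = 1

1


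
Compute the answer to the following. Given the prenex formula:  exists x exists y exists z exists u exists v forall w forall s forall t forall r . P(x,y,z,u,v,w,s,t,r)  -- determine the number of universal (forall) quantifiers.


Quantifier prefix: exists x exists y exists z exists u exists v forall w forall s forall t forall r
Mark each quantifier type:
  E E E E E U U U U
Universal count = 4, Existential count = 5
Asked for universal (forall) quantifiers: 4

4


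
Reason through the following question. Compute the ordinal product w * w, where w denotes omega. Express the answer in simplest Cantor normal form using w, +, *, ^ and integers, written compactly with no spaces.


Compute w * w.
Ordinal * is associative and left-distributive over +, but NOT commutative; for finite n>1, n*w = w but w*n stays w*n.
w * w = w^2 by definition.
Result = w^2

w^2


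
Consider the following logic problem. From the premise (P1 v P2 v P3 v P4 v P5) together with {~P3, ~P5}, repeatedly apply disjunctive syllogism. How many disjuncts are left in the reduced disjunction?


Original disjuncts (5): P1, P2, P3, P4, P5
Negated (eliminate): ~P3, ~P5
Remaining disjuncts: P1, P2, P4
Count = 5 - 2 = 3

3


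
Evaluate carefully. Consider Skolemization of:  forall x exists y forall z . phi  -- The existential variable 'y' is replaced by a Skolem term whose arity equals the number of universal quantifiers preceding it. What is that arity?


Quantifier prefix: forall x exists y forall z
'y' is existentially quantified at position 2.
Universal variables preceding it: x
Skolem function arity = 1

1


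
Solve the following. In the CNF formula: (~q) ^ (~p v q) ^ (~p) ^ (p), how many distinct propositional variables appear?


Identify each variable that appears in the formula.
Variables found: p, q
Count = 2

2


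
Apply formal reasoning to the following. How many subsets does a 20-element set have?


The power set of a set with n elements has 2^n elements.
|P(S)| = 2^20 = 1048576

1048576


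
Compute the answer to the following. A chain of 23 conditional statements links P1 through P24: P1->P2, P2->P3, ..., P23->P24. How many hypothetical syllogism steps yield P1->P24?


With 23 implications in a chain connecting 24 propositions:
P1->P2, P2->P3, ..., P23->P24
Steps needed = (number of implications) - 1 = 23 - 1 = 22

22


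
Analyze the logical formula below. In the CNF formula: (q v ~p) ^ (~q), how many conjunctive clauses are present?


A CNF formula is a conjunction of clauses.
Clauses are separated by ^.
Counting the conjuncts: 2 clauses.

2


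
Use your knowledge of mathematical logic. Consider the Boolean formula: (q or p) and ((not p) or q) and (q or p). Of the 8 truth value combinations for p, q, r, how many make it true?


Evaluate all 8 assignments for p, q, r:
p=0, q=0, r=0: 0
p=0, q=0, r=1: 0
p=0, q=1, r=0: 1
p=0, q=1, r=1: 1
p=1, q=0, r=0: 0
p=1, q=0, r=1: 0
p=1, q=1, r=0: 1
p=1, q=1, r=1: 1
Satisfying count = 4

4


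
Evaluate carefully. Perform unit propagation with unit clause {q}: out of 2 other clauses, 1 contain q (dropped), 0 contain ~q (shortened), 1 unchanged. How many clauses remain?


Satisfied (removed): 1
Shortened (remain): 0
Unchanged (remain): 1
Remaining = 0 + 1 = 1

1


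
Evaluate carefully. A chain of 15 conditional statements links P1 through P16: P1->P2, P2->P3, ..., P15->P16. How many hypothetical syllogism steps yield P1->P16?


With 15 implications in a chain connecting 16 propositions:
P1->P2, P2->P3, ..., P15->P16
Steps needed = (number of implications) - 1 = 15 - 1 = 14

14


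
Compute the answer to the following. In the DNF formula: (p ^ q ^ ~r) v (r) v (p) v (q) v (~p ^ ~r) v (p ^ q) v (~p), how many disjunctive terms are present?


A DNF formula is a disjunction of terms (conjunctions).
Terms are separated by v.
Counting the disjuncts: 7 terms.

7


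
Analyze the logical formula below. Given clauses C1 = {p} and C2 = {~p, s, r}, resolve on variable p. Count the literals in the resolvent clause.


Remove p from C1 and ~p from C2.
C1 remainder: {}
C2 remainder: {s, r}
Union (resolvent): {r, s}
Resolvent has 2 literal(s).

2


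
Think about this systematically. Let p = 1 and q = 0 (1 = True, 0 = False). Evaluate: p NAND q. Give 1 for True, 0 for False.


p = 1, q = 0
Operation: p NAND q
Evaluate: 1 NAND 0 = 1

1


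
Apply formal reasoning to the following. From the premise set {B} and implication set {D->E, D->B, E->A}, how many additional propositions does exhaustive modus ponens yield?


Initial facts: {B}
Apply modus ponens to closure:
  (no implication fires)
Final known: {B}
New propositions: {(none)}
Count = 0

0


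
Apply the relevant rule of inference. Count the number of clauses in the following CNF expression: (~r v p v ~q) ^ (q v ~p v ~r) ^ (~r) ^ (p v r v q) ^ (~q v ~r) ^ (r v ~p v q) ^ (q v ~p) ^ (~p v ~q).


A CNF formula is a conjunction of clauses.
Clauses are separated by ^.
Counting the conjuncts: 8 clauses.

8


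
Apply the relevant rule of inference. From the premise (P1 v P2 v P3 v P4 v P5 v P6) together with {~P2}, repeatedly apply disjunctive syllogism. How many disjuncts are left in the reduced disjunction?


Original disjuncts (6): P1, P2, P3, P4, P5, P6
Negated (eliminate): ~P2
Remaining disjuncts: P1, P3, P4, P5, P6
Count = 6 - 1 = 5

5


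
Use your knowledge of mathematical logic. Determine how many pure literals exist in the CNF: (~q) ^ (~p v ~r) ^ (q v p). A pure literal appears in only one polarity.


Check each variable for pure literal status:
p: mixed (not pure)
q: mixed (not pure)
r: pure negative
Pure literal count = 1

1


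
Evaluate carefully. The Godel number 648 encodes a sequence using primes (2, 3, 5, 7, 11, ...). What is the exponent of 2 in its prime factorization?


Factorize 648 by dividing by 2 repeatedly.
Division steps: 2 divides 648 exactly 3 time(s).
Exponent of 2 = 3

3


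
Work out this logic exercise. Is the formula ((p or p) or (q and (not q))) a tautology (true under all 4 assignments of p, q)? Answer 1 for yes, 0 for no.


Check all 4 assignments:
p=0, q=0: 0
p=0, q=1: 0
p=1, q=0: 1
p=1, q=1: 1
Satisfying count = 2/4.
Tautology iff count = 4: no.

0


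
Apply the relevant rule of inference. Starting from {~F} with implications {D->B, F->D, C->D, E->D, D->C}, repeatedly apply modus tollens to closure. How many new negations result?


Initial negated facts: {~F}
Apply modus tollens to closure:
  (no implication fires)
Final negated: {~F}
New negations: {(none)}
Count = 0

0


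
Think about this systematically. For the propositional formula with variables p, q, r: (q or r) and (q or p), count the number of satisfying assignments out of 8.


Evaluate all 8 assignments for p, q, r:
p=0, q=0, r=0: 0
p=0, q=0, r=1: 0
p=0, q=1, r=0: 1
p=0, q=1, r=1: 1
p=1, q=0, r=0: 0
p=1, q=0, r=1: 1
p=1, q=1, r=0: 1
p=1, q=1, r=1: 1
Satisfying count = 5

5


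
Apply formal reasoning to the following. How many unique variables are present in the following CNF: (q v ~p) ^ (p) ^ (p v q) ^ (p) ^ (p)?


Identify each variable that appears in the formula.
Variables found: p, q
Count = 2

2


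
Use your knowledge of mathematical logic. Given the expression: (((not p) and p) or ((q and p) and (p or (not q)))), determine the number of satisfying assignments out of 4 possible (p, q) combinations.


Check all 4 assignments:
p=0, q=0: 0
p=0, q=1: 0
p=1, q=0: 0
p=1, q=1: 1
Count of True = 1

1


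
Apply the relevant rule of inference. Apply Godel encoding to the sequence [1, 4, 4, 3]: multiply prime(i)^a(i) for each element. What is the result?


Encode each element as an exponent of the corresponding prime:
  2^1 = 2
  3^4 = 81
  5^4 = 625
  7^3 = 343
Product = 2 * 81 * 625 * 343 = 34728750

34728750


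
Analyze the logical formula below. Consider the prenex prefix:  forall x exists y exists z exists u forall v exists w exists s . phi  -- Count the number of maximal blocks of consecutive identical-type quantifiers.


Quantifier-type sequence: A E E E A E E  (A=forall, E=exists)
Group into maximal same-type runs:
  Ax1 | Ex3 | Ax1 | Ex2
Number of blocks = 4

4


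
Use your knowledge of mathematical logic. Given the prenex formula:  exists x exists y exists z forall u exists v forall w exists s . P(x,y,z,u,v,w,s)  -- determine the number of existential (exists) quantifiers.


Quantifier prefix: exists x exists y exists z forall u exists v forall w exists s
Mark each quantifier type:
  E E E U E U E
Universal count = 2, Existential count = 5
Asked for existential (exists) quantifiers: 5

5


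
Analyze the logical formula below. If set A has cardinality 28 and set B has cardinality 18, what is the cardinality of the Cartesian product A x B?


The Cartesian product A x B contains all ordered pairs (a, b).
|A x B| = |A| * |B| = 28 * 18 = 504

504


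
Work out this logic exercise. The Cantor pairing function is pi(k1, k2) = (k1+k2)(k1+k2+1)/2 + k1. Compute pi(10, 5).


k1 + k2 = 15
(k1+k2)(k1+k2+1)/2 = 15 * 16 / 2 = 120
pi = 120 + 10 = 130

130


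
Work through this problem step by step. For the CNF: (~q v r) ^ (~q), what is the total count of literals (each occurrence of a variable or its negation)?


Counting literals in each clause:
Clause 1: 2 literal(s)
Clause 2: 1 literal(s)
Total = 3

3


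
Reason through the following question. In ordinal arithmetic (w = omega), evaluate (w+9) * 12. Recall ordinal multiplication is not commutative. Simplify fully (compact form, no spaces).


Compute (w+9) * 12.
Ordinal * is associative and left-distributive over +, but NOT commutative; for finite n>1, n*w = w but w*n stays w*n.
(w+9) * 12 = (w+9) repeated 12 times. Each intermediate +9 is absorbed by the following w; only the last survives: w*12+9.
Result = w*12+9

w*12+9


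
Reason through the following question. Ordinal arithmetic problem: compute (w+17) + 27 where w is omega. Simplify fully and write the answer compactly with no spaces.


Compute (w+17) + 27.
Ordinal + is associative but NOT commutative; for finite n>0, n + w = w but w + n stays w+n.
By associativity: (w+17) + 27 = w + (17+27) = w+44.
Result = w+44

w+44


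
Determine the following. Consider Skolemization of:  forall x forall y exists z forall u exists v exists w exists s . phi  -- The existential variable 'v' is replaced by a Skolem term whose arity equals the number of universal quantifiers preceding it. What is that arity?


Quantifier prefix: forall x forall y exists z forall u exists v exists w exists s
'v' is existentially quantified at position 5.
Universal variables preceding it: x, y, u
Skolem function arity = 3

3


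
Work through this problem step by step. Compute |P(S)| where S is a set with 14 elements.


The power set of a set with n elements has 2^n elements.
|P(S)| = 2^14 = 16384

16384


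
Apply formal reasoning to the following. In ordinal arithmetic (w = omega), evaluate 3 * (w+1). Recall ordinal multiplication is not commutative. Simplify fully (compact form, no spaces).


Compute 3 * (w+1).
Ordinal * is associative and left-distributive over +, but NOT commutative; for finite n>1, n*w = w but w*n stays w*n.
By left-distributivity: 3 * (w+1) = 3*w + 3*1 = w + 3 = w+3.
Result = w+3

w+3


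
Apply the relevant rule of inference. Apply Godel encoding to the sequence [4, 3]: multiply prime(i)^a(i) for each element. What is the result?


Encode each element as an exponent of the corresponding prime:
  2^4 = 16
  3^3 = 27
Product = 16 * 27 = 432

432


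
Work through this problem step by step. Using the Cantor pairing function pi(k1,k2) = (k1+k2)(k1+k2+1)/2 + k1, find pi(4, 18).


k1 + k2 = 22
(k1+k2)(k1+k2+1)/2 = 22 * 23 / 2 = 253
pi = 253 + 4 = 257

257


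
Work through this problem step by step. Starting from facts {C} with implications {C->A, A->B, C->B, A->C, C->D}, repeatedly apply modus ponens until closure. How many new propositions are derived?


Initial facts: {C}
Apply modus ponens to closure:
  C and C->A  =>  A
  A and A->B  =>  B
  C and C->D  =>  D
Final known: {A, B, C, D}
New propositions: {A, B, D}
Count = 3

3


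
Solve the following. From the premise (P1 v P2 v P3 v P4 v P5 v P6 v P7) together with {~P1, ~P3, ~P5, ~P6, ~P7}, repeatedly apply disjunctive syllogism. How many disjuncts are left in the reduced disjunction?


Original disjuncts (7): P1, P2, P3, P4, P5, P6, P7
Negated (eliminate): ~P1, ~P3, ~P5, ~P6, ~P7
Remaining disjuncts: P2, P4
Count = 7 - 5 = 2

2


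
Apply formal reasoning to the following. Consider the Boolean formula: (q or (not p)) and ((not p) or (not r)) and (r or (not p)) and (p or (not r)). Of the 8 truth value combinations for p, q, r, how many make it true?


Evaluate all 8 assignments for p, q, r:
p=0, q=0, r=0: 1
p=0, q=0, r=1: 0
p=0, q=1, r=0: 1
p=0, q=1, r=1: 0
p=1, q=0, r=0: 0
p=1, q=0, r=1: 0
p=1, q=1, r=0: 0
p=1, q=1, r=1: 0
Satisfying count = 2

2


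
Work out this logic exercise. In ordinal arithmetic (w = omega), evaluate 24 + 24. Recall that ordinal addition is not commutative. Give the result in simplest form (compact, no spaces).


Compute 24 + 24.
Ordinal + is associative but NOT commutative; for finite n>0, n + w = w but w + n stays w+n.
Both operands finite; ordinal + agrees with natural +: 24 + 24 = 48.
Result = 48

48


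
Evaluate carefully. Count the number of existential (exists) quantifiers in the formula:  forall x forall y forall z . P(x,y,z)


Quantifier prefix: forall x forall y forall z
Mark each quantifier type:
  U U U
Universal count = 3, Existential count = 0
Asked for existential (exists) quantifiers: 0

0


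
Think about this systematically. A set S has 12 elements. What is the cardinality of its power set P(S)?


The power set of a set with n elements has 2^n elements.
|P(S)| = 2^12 = 4096

4096


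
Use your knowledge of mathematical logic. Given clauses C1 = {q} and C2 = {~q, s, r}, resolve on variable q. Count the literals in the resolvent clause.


Remove q from C1 and ~q from C2.
C1 remainder: {}
C2 remainder: {s, r}
Union (resolvent): {r, s}
Resolvent has 2 literal(s).

2


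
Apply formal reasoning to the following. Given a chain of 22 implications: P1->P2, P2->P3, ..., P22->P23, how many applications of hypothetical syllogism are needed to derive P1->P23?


With 22 implications in a chain connecting 23 propositions:
P1->P2, P2->P3, ..., P22->P23
Steps needed = (number of implications) - 1 = 22 - 1 = 21

21


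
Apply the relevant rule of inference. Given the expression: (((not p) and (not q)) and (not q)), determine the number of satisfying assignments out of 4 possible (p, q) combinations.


Check all 4 assignments:
p=0, q=0: 1
p=0, q=1: 0
p=1, q=0: 0
p=1, q=1: 0
Count of True = 1

1


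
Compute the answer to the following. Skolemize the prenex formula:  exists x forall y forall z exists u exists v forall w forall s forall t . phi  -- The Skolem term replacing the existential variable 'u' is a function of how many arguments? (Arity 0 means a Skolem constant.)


Quantifier prefix: exists x forall y forall z exists u exists v forall w forall s forall t
'u' is existentially quantified at position 4.
Universal variables preceding it: y, z
Skolem function arity = 2

2


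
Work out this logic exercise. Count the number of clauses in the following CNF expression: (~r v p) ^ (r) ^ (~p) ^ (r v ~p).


A CNF formula is a conjunction of clauses.
Clauses are separated by ^.
Counting the conjuncts: 4 clauses.

4


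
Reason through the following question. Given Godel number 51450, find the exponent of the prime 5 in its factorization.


Factorize 51450 by dividing by 5 repeatedly.
Division steps: 5 divides 51450 exactly 2 time(s).
Exponent of 5 = 2

2


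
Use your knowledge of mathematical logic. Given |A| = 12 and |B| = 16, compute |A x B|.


The Cartesian product A x B contains all ordered pairs (a, b).
|A x B| = |A| * |B| = 12 * 16 = 192

192


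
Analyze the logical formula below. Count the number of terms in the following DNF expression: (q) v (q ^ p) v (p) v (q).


A DNF formula is a disjunction of terms (conjunctions).
Terms are separated by v.
Counting the disjuncts: 4 terms.

4


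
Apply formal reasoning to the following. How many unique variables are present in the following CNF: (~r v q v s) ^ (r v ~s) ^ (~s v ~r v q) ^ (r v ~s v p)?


Identify each variable that appears in the formula.
Variables found: p, q, r, s
Count = 4

4


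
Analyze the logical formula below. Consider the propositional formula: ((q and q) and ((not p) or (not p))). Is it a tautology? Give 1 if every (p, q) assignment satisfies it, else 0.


Check all 4 assignments:
p=0, q=0: 0
p=0, q=1: 1
p=1, q=0: 0
p=1, q=1: 0
Satisfying count = 1/4.
Tautology iff count = 4: no.

0


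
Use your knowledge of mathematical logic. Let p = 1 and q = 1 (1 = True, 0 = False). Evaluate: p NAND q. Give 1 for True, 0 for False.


p = 1, q = 1
Operation: p NAND q
Evaluate: 1 NAND 1 = 0

0


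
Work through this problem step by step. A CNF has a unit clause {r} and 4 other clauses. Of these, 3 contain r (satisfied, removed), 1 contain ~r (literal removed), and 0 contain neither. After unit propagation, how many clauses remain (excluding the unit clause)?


Satisfied (removed): 3
Shortened (remain): 1
Unchanged (remain): 0
Remaining = 1 + 0 = 1

1


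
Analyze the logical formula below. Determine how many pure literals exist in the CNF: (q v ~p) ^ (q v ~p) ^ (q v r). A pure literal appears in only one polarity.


Check each variable for pure literal status:
p: pure negative
q: pure positive
r: pure positive
Pure literal count = 3

3


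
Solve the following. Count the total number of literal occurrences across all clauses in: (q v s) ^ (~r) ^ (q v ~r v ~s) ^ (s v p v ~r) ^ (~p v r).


Counting literals in each clause:
Clause 1: 2 literal(s)
Clause 2: 1 literal(s)
Clause 3: 3 literal(s)
Clause 4: 3 literal(s)
Clause 5: 2 literal(s)
Total = 11

11


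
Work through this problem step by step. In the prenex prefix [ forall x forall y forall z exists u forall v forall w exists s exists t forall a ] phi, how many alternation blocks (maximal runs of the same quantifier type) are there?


Quantifier-type sequence: A A A E A A E E A  (A=forall, E=exists)
Group into maximal same-type runs:
  Ax3 | Ex1 | Ax2 | Ex2 | Ax1
Number of blocks = 5

5


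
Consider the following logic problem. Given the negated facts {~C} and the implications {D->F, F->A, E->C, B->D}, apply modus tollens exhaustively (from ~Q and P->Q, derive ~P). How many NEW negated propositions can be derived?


Initial negated facts: {~C}
Apply modus tollens to closure:
  ~C and E->C  =>  ~E
Final negated: {~C, ~E}
New negations: {~E}
Count = 1

1


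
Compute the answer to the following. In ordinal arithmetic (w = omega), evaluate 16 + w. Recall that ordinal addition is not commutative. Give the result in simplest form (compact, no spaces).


Compute 16 + w.
Ordinal + is associative but NOT commutative; for finite n>0, n + w = w but w + n stays w+n.
Any finite left addend is absorbed by w on the right: 16 + w = w.
Result = w

w


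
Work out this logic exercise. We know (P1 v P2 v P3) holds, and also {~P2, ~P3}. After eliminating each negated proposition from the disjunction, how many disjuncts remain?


Original disjuncts (3): P1, P2, P3
Negated (eliminate): ~P2, ~P3
Remaining disjuncts: P1
Count = 3 - 2 = 1

1


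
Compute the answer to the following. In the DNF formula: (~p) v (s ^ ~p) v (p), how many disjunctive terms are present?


A DNF formula is a disjunction of terms (conjunctions).
Terms are separated by v.
Counting the disjuncts: 3 terms.

3


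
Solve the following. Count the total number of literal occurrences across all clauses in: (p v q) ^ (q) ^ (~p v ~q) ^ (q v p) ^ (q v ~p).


Counting literals in each clause:
Clause 1: 2 literal(s)
Clause 2: 1 literal(s)
Clause 3: 2 literal(s)
Clause 4: 2 literal(s)
Clause 5: 2 literal(s)
Total = 9

9


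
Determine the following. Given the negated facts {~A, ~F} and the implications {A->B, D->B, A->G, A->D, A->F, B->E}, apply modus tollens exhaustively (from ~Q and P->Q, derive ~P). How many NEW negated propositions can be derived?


Initial negated facts: {~A, ~F}
Apply modus tollens to closure:
  (no implication fires)
Final negated: {~A, ~F}
New negations: {(none)}
Count = 0

0


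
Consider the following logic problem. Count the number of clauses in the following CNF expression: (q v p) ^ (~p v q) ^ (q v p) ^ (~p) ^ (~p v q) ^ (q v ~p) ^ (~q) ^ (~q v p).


A CNF formula is a conjunction of clauses.
Clauses are separated by ^.
Counting the conjuncts: 8 clauses.

8


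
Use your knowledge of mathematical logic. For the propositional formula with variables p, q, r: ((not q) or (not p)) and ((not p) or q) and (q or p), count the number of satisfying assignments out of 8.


Evaluate all 8 assignments for p, q, r:
p=0, q=0, r=0: 0
p=0, q=0, r=1: 0
p=0, q=1, r=0: 1
p=0, q=1, r=1: 1
p=1, q=0, r=0: 0
p=1, q=0, r=1: 0
p=1, q=1, r=0: 0
p=1, q=1, r=1: 0
Satisfying count = 2

2


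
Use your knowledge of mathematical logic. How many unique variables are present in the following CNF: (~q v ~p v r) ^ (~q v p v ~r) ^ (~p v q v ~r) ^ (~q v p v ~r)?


Identify each variable that appears in the formula.
Variables found: p, q, r
Count = 3

3


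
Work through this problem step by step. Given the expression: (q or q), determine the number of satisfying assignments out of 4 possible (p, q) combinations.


Check all 4 assignments:
p=0, q=0: 0
p=0, q=1: 1
p=1, q=0: 0
p=1, q=1: 1
Count of True = 2

2


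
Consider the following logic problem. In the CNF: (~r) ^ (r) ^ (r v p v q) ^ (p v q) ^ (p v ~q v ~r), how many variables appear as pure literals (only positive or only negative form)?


Check each variable for pure literal status:
p: pure positive
q: mixed (not pure)
r: mixed (not pure)
Pure literal count = 1

1


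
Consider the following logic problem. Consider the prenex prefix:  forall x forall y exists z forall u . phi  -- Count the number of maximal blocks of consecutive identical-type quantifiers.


Quantifier-type sequence: A A E A  (A=forall, E=exists)
Group into maximal same-type runs:
  Ax2 | Ex1 | Ax1
Number of blocks = 3

3


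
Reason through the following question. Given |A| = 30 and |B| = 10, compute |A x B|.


The Cartesian product A x B contains all ordered pairs (a, b).
|A x B| = |A| * |B| = 30 * 10 = 300

300


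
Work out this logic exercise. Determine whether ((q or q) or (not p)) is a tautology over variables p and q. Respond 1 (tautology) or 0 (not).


Check all 4 assignments:
p=0, q=0: 1
p=0, q=1: 1
p=1, q=0: 0
p=1, q=1: 1
Satisfying count = 3/4.
Tautology iff count = 4: no.

0


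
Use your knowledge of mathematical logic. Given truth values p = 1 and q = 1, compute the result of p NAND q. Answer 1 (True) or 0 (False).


p = 1, q = 1
Operation: p NAND q
Evaluate: 1 NAND 1 = 0

0


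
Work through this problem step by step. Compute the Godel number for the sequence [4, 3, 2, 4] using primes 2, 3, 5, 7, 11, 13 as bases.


Encode each element as an exponent of the corresponding prime:
  2^4 = 16
  3^3 = 27
  5^2 = 25
  7^4 = 2401
Product = 16 * 27 * 25 * 2401 = 25930800

25930800


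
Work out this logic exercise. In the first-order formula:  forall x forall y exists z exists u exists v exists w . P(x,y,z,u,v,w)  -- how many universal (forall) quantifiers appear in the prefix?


Quantifier prefix: forall x forall y exists z exists u exists v exists w
Mark each quantifier type:
  U U E E E E
Universal count = 2, Existential count = 4
Asked for universal (forall) quantifiers: 2

2


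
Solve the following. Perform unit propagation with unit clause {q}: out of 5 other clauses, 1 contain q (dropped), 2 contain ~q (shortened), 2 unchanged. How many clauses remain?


Satisfied (removed): 1
Shortened (remain): 2
Unchanged (remain): 2
Remaining = 2 + 2 = 4

4


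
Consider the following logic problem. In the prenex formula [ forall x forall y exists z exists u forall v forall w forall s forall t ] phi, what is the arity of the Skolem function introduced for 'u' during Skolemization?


Quantifier prefix: forall x forall y exists z exists u forall v forall w forall s forall t
'u' is existentially quantified at position 4.
Universal variables preceding it: x, y
Skolem function arity = 2

2


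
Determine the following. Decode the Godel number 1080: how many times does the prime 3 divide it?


Factorize 1080 by dividing by 3 repeatedly.
Division steps: 3 divides 1080 exactly 3 time(s).
Exponent of 3 = 3

3


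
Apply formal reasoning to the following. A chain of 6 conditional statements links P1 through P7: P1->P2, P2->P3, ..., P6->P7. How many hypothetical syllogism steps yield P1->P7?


With 6 implications in a chain connecting 7 propositions:
P1->P2, P2->P3, ..., P6->P7
Steps needed = (number of implications) - 1 = 6 - 1 = 5

5


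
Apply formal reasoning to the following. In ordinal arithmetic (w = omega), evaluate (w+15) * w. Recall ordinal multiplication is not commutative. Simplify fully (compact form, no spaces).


Compute (w+15) * w.
Ordinal * is associative and left-distributive over +, but NOT commutative; for finite n>1, n*w = w but w*n stays w*n.
(w+15) * w = sup{(w+15)*k : k<w} = sup{w*k+15} = w^2 (the +15 tail is absorbed in the limit).
Result = w^2

w^2


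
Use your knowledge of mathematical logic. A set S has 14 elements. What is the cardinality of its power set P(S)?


The power set of a set with n elements has 2^n elements.
|P(S)| = 2^14 = 16384

16384


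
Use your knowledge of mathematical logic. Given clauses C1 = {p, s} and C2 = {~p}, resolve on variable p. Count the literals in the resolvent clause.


Remove p from C1 and ~p from C2.
C1 remainder: {s}
C2 remainder: {}
Union (resolvent): {s}
Resolvent has 1 literal(s).

1


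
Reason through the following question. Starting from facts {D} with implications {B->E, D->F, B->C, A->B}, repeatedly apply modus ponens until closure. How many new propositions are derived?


Initial facts: {D}
Apply modus ponens to closure:
  D and D->F  =>  F
Final known: {D, F}
New propositions: {F}
Count = 1

1


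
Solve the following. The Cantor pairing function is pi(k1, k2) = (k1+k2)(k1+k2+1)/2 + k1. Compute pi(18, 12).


k1 + k2 = 30
(k1+k2)(k1+k2+1)/2 = 30 * 31 / 2 = 465
pi = 465 + 18 = 483

483


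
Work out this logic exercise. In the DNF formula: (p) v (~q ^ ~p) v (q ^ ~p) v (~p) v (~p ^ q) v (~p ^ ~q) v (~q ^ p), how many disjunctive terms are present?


A DNF formula is a disjunction of terms (conjunctions).
Terms are separated by v.
Counting the disjuncts: 7 terms.

7


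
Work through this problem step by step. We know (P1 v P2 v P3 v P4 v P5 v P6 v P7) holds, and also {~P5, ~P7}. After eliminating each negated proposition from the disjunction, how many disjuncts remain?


Original disjuncts (7): P1, P2, P3, P4, P5, P6, P7
Negated (eliminate): ~P5, ~P7
Remaining disjuncts: P1, P2, P3, P4, P6
Count = 7 - 2 = 5

5


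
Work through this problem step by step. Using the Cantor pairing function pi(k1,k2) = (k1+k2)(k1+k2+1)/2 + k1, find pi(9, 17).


k1 + k2 = 26
(k1+k2)(k1+k2+1)/2 = 26 * 27 / 2 = 351
pi = 351 + 9 = 360

360


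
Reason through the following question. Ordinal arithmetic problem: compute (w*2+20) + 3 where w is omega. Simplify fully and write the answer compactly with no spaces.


Compute (w*2+20) + 3.
Ordinal + is associative but NOT commutative; for finite n>0, n + w = w but w + n stays w+n.
By associativity: (w*2+20) + 3 = w*2 + (20+3) = w*2+23.
Result = w*2+23

w*2+23


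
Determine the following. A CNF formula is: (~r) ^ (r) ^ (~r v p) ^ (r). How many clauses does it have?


A CNF formula is a conjunction of clauses.
Clauses are separated by ^.
Counting the conjuncts: 4 clauses.

4
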